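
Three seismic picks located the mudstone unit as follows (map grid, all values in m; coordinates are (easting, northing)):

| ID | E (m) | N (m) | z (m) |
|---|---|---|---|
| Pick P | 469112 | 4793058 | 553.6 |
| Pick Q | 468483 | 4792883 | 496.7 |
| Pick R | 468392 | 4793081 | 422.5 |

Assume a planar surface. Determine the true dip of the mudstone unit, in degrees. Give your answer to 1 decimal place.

Let the plane be z = a·E + b·N + c.
Pick Q−Pick P: −629a − 175b = −56.9;  Pick R−Pick P: −720a + 23b = −131.1.
Solving gives a = 0.17265, b = −0.29540.
Gradient magnitude |∇z| = √(a² + b²) = √(0.02981 + 0.08726) = 0.34215.
True dip = arctan(0.34215) = 18.9°, dipping toward NNW (azimuth ≈ 330°).

18.9°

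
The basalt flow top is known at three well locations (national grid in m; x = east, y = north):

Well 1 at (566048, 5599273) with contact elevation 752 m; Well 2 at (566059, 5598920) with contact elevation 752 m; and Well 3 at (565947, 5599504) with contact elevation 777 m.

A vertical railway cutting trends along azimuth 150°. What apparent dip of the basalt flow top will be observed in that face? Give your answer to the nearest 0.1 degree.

7.2°

Let the plane be z = a·x + b·y + c.
Well 2−Well 1: 11a − 353b = 0;  Well 3−Well 1: −101a + 231b = 25.
Solving gives a = −0.26652, b = −0.00831.
Unit vector along 150° is (sin 150°, cos 150°) = (0.5000, -0.8660).
Slope in that direction = a·(0.5000) + b·(-0.8660) = −0.12607.
Apparent dip = arctan|0.12607| = 7.2° (true dip is 14.9°, so apparent ≤ true as expected).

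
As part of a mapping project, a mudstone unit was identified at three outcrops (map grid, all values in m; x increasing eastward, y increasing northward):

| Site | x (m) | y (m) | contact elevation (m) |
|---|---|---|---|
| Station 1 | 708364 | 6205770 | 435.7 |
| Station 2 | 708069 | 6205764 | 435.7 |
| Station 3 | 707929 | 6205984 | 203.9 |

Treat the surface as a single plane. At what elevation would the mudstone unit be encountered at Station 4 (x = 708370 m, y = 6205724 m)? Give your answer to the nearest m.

484 m

Let the plane be z = a·x + b·y + c.
Station 2−Station 1: −295a − 6b = 0;  Station 3−Station 1: −435a + 214b = −231.8.
Solving gives a = 0.02115607, b = −1.04017341.
Then c = 435.7 − a·708364 − b·6205770 = 6440526.45.
At (708370, 6205724): z = 14986.3 − 6455029.1 + 6440526.45 = 483.7 m.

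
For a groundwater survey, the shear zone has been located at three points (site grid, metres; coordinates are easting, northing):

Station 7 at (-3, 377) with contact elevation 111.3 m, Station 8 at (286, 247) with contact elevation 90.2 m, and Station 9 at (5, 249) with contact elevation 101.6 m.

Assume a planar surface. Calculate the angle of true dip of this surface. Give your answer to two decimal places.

4.77°

Let the plane be z = a·easting + b·northing + c.
Station 8−Station 7: 289a − 130b = −21.1;  Station 9−Station 7: 8a − 128b = −9.7.
Solving gives a = −0.04005, b = 0.07328.
Gradient magnitude |∇z| = √(a² + b²) = √(0.00160 + 0.00537) = 0.08351.
True dip = arctan(0.08351) = 4.77°, dipping toward SSE (azimuth ≈ 151°).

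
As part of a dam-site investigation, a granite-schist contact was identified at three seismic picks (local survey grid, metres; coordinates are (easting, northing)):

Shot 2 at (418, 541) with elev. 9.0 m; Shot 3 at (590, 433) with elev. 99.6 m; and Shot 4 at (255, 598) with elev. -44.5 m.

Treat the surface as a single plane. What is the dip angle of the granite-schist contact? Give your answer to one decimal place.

35.7°

Two edge vectors: Shot 2→Shot 3 = (172, -108, 90.6), Shot 2→Shot 4 = (-163, 57, -53.5).
Normal n = (Shot 2→Shot 3) × (Shot 2→Shot 4) = (613.8, -5565.8, -7800).
So ∂z/∂E = −n_x/n_z = 0.07869 and ∂z/∂N = −n_y/n_z = −0.71356.
Gradient magnitude |∇z| = √(a² + b²) = √(0.00619 + 0.50917) = 0.71789.
True dip = arctan(0.71789) = 35.7°, dipping toward N (azimuth ≈ 354°).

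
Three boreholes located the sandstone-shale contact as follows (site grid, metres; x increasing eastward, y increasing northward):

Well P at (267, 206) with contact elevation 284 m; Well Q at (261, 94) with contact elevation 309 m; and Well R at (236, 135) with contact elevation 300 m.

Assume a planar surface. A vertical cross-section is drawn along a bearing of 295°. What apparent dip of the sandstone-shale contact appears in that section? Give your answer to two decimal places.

Two edge vectors: Well P→Well Q = (-6, -112, 25), Well P→Well R = (-31, -71, 16).
Normal n = (Well P→Well Q) × (Well P→Well R) = (-17, -679, -3046).
So ∂z/∂x = −n_x/n_z = −0.00558 and ∂z/∂y = −n_y/n_z = −0.22292.
Unit vector along 295° is (sin 295°, cos 295°) = (-0.9063, 0.4226).
Slope in that direction = a·(-0.9063) + b·(0.4226) = −0.08915.
Apparent dip = arctan|0.08915| = 5.09° (true dip is 12.6°, so apparent ≤ true as expected).

5.09°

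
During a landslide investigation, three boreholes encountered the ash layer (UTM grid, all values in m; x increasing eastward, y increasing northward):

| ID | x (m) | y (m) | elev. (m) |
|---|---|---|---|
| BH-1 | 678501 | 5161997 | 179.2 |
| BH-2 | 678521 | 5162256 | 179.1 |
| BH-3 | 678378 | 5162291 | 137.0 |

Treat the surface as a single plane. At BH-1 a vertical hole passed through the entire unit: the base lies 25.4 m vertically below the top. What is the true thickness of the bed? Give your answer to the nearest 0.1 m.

Two edge vectors: BH-1→BH-2 = (20, 259, -0.1), BH-1→BH-3 = (-123, 294, -42.2).
Normal n = (BH-1→BH-2) × (BH-1→BH-3) = (-10900.4, 856.3, 37737).
So ∂z/∂x = −n_x/n_z = 0.28885 and ∂z/∂y = −n_y/n_z = −0.02269.
|∇z| = √(a²+b²) = 0.28974, so dip δ = arctan(0.28974) = 16.16°.
True thickness = vertical thickness × cos δ = 25.4 × cos 16.16° = 24.4 m.

24.4 m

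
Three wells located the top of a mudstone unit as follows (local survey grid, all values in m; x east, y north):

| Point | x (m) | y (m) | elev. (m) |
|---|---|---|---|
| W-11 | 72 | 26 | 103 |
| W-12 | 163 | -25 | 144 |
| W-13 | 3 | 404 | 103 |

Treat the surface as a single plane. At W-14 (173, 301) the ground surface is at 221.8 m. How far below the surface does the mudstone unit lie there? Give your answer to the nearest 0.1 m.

42.9 m

Let the plane be z = a·x + b·y + c.
W-12−W-11: 91a − 51b = 41;  W-13−W-11: −69a + 378b = 0.
Solving gives a = 0.50189, b = 0.09162.
Then c = 103 − a·72 − b·26 = 64.48.
At (173, 301): z_contact = 86.83 + 27.58 + 64.48 = 178.89 m.
Depth below ground = 221.8 − 178.89 = 42.9 m.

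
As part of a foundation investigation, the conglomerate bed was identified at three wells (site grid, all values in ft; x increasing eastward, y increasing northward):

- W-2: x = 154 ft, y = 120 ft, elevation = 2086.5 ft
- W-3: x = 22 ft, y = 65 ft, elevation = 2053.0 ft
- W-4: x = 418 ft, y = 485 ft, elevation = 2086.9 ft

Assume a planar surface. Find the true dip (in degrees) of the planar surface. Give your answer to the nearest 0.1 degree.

Let the plane be z = a·x + b·y + c.
W-3−W-2: −132a − 55b = −33.5;  W-4−W-2: 264a + 365b = 0.4.
Solving gives a = 0.36261, b = −0.26118.
Gradient magnitude |∇z| = √(a² + b²) = √(0.13149 + 0.06821) = 0.44688.
True dip = arctan(0.44688) = 24.1°, dipping toward NW (azimuth ≈ 306°).

24.1°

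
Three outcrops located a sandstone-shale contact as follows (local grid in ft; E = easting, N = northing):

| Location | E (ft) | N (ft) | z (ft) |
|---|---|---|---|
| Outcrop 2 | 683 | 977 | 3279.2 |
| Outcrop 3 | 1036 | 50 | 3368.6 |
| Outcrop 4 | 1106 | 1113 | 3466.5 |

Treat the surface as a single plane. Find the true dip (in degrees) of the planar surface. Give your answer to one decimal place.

Let the plane be z = a·E + b·N + c.
Outcrop 3−Outcrop 2: 353a − 927b = 89.4;  Outcrop 4−Outcrop 2: 423a + 136b = 187.3.
Solving gives a = 0.42212, b = 0.06430.
Gradient magnitude |∇z| = √(a² + b²) = √(0.17818 + 0.00413) = 0.42699.
True dip = arctan(0.42699) = 23.1°, dipping toward W (azimuth ≈ 261°).

23.1°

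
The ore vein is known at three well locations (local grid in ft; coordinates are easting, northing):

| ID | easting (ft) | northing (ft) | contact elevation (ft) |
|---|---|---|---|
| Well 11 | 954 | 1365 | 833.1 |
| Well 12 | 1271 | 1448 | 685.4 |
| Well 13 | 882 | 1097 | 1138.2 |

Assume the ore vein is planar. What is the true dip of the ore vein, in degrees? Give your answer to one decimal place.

Two edge vectors: Well 11→Well 12 = (317, 83, -147.7), Well 11→Well 13 = (-72, -268, 305.1).
Normal n = (Well 11→Well 12) × (Well 11→Well 13) = (-14260.3, -86082.3, -78980).
So ∂z/∂easting = −n_x/n_z = −0.18056 and ∂z/∂northing = −n_y/n_z = −1.08993.
Gradient magnitude |∇z| = √(a² + b²) = √(0.03260 + 1.18794) = 1.10478.
True dip = arctan(1.10478) = 47.8°, dipping toward N (azimuth ≈ 009°).

47.8°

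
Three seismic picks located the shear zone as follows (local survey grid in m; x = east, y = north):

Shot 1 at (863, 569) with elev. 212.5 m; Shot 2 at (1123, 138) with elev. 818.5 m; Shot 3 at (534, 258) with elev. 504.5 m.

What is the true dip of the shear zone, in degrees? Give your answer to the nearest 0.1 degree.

51.7°

Two edge vectors: Shot 1→Shot 2 = (260, -431, 606), Shot 1→Shot 3 = (-329, -311, 292).
Normal n = (Shot 1→Shot 2) × (Shot 1→Shot 3) = (62614, -275294, -222659).
So ∂z/∂x = −n_x/n_z = 0.28121 and ∂z/∂y = −n_y/n_z = −1.23639.
Gradient magnitude |∇z| = √(a² + b²) = √(0.07908 + 1.52867) = 1.26797.
True dip = arctan(1.26797) = 51.7°, dipping toward NNW (azimuth ≈ 347°).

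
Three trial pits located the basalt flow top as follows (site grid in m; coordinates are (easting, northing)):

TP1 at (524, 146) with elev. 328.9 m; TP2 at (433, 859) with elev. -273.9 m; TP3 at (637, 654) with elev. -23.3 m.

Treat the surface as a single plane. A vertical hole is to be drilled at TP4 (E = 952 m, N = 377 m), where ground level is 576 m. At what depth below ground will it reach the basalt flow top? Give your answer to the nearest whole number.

244 m

Two edge vectors: TP1→TP2 = (-91, 713, -602.8), TP1→TP3 = (113, 508, -352.2).
Normal n = (TP1→TP2) × (TP1→TP3) = (55103.8, -100166.6, -126797).
So ∂z/∂E = −n_x/n_z = 0.43458 and ∂z/∂N = −n_y/n_z = −0.78998.
Intercept c from TP1: 328.9 − 227.72 + 115.34 = 216.52.
At (952, 377): z_contact = 413.7 − 297.8 + 216.52 = 332.4 m.
Depth below ground = 576 − 332.4 = 244 m.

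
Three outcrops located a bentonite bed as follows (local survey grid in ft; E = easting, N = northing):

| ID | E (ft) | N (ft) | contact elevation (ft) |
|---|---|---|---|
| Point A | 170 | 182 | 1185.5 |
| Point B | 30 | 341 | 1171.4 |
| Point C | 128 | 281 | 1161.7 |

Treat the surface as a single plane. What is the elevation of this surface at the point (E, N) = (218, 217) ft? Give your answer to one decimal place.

Two edge vectors: Point A→Point B = (-140, 159, -14.1), Point A→Point C = (-42, 99, -23.8).
Normal n = (Point A→Point B) × (Point A→Point C) = (-2388.3, -2739.8, -7182).
So ∂z/∂E = −n_x/n_z = −0.33254 and ∂z/∂N = −n_y/n_z = −0.38148.
Intercept c from Point A: 1185.5 + 56.53 + 69.43 = 1311.46.
At (218, 217): z = −72.5 − 82.8 + 1311.46 = 1156.2 ft.

1156.2 ft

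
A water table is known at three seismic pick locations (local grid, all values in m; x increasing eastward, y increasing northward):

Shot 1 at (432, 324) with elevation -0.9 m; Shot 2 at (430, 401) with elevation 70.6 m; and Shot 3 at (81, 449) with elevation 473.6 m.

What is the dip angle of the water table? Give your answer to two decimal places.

Let the plane be z = a·x + b·y + c.
Shot 2−Shot 1: −2a + 77b = 71.5;  Shot 3−Shot 1: −351a + 125b = 474.5.
Solving gives a = −1.03070, b = 0.90180.
Gradient magnitude |∇z| = √(a² + b²) = √(1.06234 + 0.81324) = 1.36952.
True dip = arctan(1.36952) = 53.86°, dipping toward SE (azimuth ≈ 131°).

53.86°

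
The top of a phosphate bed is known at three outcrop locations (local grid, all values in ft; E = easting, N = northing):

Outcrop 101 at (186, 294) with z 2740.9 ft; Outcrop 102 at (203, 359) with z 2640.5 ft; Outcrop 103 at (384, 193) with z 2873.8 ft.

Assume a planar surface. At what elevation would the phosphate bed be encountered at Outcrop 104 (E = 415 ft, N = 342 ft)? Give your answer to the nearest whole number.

Two edge vectors: Outcrop 101→Outcrop 102 = (17, 65, -100.4), Outcrop 101→Outcrop 103 = (198, -101, 132.9).
Normal n = (Outcrop 101→Outcrop 102) × (Outcrop 101→Outcrop 103) = (-1501.9, -22138.5, -14587).
So ∂z/∂E = −n_x/n_z = −0.10296 and ∂z/∂N = −n_y/n_z = −1.51769.
Intercept c from Outcrop 101: 2740.9 + 19.15 + 446.20 = 3206.25.
At (415, 342): z = −42.7 − 519.0 + 3206.25 = 2644.5 ft.

2644 ft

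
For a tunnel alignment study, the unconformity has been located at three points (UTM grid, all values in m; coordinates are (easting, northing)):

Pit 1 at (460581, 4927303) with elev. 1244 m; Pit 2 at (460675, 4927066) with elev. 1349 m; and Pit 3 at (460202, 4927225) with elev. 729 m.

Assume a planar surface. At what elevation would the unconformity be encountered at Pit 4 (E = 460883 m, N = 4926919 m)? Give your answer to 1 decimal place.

1614.8 m

Let the plane be z = a·E + b·N + c.
Pit 2−Pit 1: 94a − 237b = 105;  Pit 3−Pit 1: −379a − 78b = −515.
Solving gives a = 1.340589779, b = 0.088672739.
Then c = 1244 − a·460581 − b·4927303 = −1053123.64.
At (460883, 4926919): z = 617855.0 + 436883.4 − 1053123.64 = 1614.8 m.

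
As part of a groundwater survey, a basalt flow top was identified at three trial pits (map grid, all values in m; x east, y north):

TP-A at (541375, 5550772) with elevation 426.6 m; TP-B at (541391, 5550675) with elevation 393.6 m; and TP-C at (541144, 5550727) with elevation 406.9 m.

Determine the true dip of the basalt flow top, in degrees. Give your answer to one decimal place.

Two edge vectors: TP-A→TP-B = (16, -97, -33), TP-A→TP-C = (-231, -45, -19.7).
Normal n = (TP-A→TP-B) × (TP-A→TP-C) = (425.9, 7938.2, -23127).
So ∂z/∂x = −n_x/n_z = 0.01842 and ∂z/∂y = −n_y/n_z = 0.34324.
Gradient magnitude |∇z| = √(a² + b²) = √(0.00034 + 0.11782) = 0.34374.
True dip = arctan(0.34374) = 19.0°, dipping toward S (azimuth ≈ 183°).

19.0°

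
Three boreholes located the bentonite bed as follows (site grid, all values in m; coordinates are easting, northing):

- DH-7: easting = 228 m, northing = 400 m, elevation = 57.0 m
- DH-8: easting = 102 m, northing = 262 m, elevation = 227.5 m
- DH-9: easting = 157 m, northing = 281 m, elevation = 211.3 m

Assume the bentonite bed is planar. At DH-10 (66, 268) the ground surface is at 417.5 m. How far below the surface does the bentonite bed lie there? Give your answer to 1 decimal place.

205.4 m

Two edge vectors: DH-7→DH-8 = (-126, -138, 170.5), DH-7→DH-9 = (-71, -119, 154.3).
Normal n = (DH-7→DH-8) × (DH-7→DH-9) = (-1003.9, 7336.3, 5196).
So ∂z/∂easting = −n_x/n_z = 0.19321 and ∂z/∂northing = −n_y/n_z = −1.41191.
Intercept c from DH-7: 57 − 44.05 + 564.77 = 577.71.
At (66, 268): z_contact = 12.75 − 378.39 + 577.71 = 212.07 m.
Depth below ground = 417.5 − 212.07 = 205.4 m.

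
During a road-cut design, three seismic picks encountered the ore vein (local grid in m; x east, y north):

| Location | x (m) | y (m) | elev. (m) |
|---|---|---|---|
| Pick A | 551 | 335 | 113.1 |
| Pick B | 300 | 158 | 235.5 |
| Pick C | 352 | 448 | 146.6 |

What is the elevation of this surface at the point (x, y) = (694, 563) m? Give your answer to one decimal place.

11.5 m

Let the plane be z = a·x + b·y + c.
Pick B−Pick A: −251a − 177b = 122.4;  Pick C−Pick A: −199a + 113b = 33.5.
Solving gives a = −0.31077, b = −0.25083.
Then c = 113.1 − a·551 − b·335 = 368.36.
At (694, 563): z = −215.7 − 141.2 + 368.36 = 11.5 m.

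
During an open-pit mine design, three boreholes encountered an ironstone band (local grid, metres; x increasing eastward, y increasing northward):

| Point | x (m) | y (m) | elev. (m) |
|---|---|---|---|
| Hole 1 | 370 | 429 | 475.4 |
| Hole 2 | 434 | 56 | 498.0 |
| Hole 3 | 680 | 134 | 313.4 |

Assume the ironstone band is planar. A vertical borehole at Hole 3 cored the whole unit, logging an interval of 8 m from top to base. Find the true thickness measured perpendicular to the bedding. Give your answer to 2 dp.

Let the plane be z = a·x + b·y + c.
Hole 2−Hole 1: 64a − 373b = 22.6;  Hole 3−Hole 1: 310a − 295b = −162.
Solving gives a = −0.69347, b = −0.17958.
|∇z| = √(a²+b²) = 0.71634, so dip δ = arctan(0.71634) = 35.62°.
True thickness = vertical thickness × cos δ = 8 × cos 35.62° = 6.50 m.

6.50 m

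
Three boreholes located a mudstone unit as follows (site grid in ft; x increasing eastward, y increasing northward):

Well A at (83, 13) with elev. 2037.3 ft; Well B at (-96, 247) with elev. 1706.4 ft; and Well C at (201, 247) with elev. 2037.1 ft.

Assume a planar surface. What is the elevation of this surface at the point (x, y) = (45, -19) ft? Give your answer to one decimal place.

2013.0 ft

Let the plane be z = a·x + b·y + c.
Well B−Well A: −179a + 234b = −330.9;  Well C−Well A: 118a + 234b = −0.2.
Solving gives a = 1.11347, b = −0.56235.
Then c = 2037.3 − a·83 − b·13 = 1952.19.
At (45, -19): z = 50.1 + 10.7 + 1952.19 = 2013.0 ft.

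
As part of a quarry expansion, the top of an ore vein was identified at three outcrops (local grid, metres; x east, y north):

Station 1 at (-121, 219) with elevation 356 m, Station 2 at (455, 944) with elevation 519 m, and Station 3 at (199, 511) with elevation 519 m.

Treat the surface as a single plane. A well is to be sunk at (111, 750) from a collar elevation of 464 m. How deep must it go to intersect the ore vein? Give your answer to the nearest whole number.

199 m

Let the plane be z = a·x + b·y + c.
Station 2−Station 1: 576a + 725b = 163;  Station 3−Station 1: 320a + 292b = 163.
Solving gives a = 1.10612, b = −0.65396.
Then c = 356 − a·-121 − b·219 = 633.06.
At (111, 750): z_contact = 122.8 − 490.5 + 633.06 = 265.4 m.
Depth below ground = 464 − 265.4 = 199 m.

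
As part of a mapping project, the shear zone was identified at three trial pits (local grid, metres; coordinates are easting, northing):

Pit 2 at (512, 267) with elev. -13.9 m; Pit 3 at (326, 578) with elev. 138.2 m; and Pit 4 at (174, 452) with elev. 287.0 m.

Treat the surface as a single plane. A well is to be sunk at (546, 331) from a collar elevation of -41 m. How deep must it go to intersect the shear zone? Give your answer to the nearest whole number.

8 m

Two edge vectors: Pit 2→Pit 3 = (-186, 311, 152.1), Pit 2→Pit 4 = (-338, 185, 300.9).
Normal n = (Pit 2→Pit 3) × (Pit 2→Pit 4) = (65441.4, 4557.6, 70708).
So ∂z/∂easting = −n_x/n_z = −0.92552 and ∂z/∂northing = −n_y/n_z = −0.06446.
Intercept c from Pit 2: -13.9 + 473.86 + 17.21 = 477.17.
At (546, 331): z_contact = −505.3 − 21.3 + 477.17 = -49.5 m.
Depth below ground = -41 − (-49.5) = 8 m.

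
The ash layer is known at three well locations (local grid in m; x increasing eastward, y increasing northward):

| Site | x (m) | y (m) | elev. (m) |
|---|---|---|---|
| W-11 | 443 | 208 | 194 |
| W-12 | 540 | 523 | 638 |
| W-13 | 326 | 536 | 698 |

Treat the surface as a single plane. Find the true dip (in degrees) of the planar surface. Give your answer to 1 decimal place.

56.0°

Let the plane be z = a·x + b·y + c.
W-12−W-11: 97a + 315b = 444;  W-13−W-11: −117a + 328b = 504.
Solving gives a = −0.19117, b = 1.46839.
Gradient magnitude |∇z| = √(a² + b²) = √(0.03655 + 2.15618) = 1.48079.
True dip = arctan(1.48079) = 56.0°, dipping toward S (azimuth ≈ 173°).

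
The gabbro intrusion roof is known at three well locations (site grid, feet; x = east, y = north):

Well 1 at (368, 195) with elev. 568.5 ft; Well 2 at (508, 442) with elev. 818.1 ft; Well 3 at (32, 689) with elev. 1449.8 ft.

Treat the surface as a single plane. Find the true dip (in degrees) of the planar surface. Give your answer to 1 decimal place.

56.3°

Two edge vectors: Well 1→Well 2 = (140, 247, 249.6), Well 1→Well 3 = (-336, 494, 881.3).
Normal n = (Well 1→Well 2) × (Well 1→Well 3) = (94378.7, -207247.6, 152152).
So ∂z/∂x = −n_x/n_z = −0.62029 and ∂z/∂y = −n_y/n_z = 1.36211.
Gradient magnitude |∇z| = √(a² + b²) = √(0.38476 + 1.85534) = 1.49670.
True dip = arctan(1.49670) = 56.3°, dipping toward SSE (azimuth ≈ 156°).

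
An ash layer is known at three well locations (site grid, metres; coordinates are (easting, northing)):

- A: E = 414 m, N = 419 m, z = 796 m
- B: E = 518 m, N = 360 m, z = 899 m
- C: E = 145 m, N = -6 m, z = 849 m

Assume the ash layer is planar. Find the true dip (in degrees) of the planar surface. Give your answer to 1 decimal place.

Let the plane be z = a·E + b·N + c.
B−A: 104a − 59b = 103;  C−A: −269a − 425b = 53.
Solving gives a = 0.67667, b = −0.55300.
Gradient magnitude |∇z| = √(a² + b²) = √(0.45788 + 0.30580) = 0.87389.
True dip = arctan(0.87389) = 41.1°, dipping toward NW (azimuth ≈ 309°).

41.1°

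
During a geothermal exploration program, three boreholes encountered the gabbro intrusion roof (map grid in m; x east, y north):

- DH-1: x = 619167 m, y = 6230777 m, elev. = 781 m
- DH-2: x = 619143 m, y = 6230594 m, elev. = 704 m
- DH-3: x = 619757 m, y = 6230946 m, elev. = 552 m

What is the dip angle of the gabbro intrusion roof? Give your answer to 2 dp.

Two edge vectors: DH-1→DH-2 = (-24, -183, -77), DH-1→DH-3 = (590, 169, -229).
Normal n = (DH-1→DH-2) × (DH-1→DH-3) = (54920, -50926, 103914).
So ∂z/∂x = −n_x/n_z = −0.52851 and ∂z/∂y = −n_y/n_z = 0.49008.
Gradient magnitude |∇z| = √(a² + b²) = √(0.27933 + 0.24018) = 0.72077.
True dip = arctan(0.72077) = 35.78°, dipping toward SE (azimuth ≈ 133°).

35.78°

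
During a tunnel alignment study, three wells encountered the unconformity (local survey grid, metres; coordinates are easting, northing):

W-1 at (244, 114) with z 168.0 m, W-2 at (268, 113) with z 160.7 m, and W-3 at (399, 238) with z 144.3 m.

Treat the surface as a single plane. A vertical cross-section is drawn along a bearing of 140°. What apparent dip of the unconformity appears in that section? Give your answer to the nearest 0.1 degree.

Let the plane be z = a·easting + b·northing + c.
W-2−W-1: 24a − 1b = −7.3;  W-3−W-1: 155a + 124b = −23.7.
Solving gives a = −0.29668, b = 0.17972.
Unit vector along 140° is (sin 140°, cos 140°) = (0.6428, -0.7660).
Slope in that direction = a·(0.6428) + b·(-0.7660) = −0.32837.
Apparent dip = arctan|0.32837| = 18.2° (true dip is 19.1°, so apparent ≤ true as expected).

18.2°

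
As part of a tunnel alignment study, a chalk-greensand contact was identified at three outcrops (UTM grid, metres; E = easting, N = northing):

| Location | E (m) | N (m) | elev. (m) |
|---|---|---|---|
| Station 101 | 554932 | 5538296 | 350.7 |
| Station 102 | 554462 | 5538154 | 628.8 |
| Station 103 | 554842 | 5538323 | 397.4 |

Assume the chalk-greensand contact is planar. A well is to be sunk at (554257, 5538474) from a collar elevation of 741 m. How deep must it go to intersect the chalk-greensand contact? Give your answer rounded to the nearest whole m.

Two edge vectors: Station 101→Station 102 = (-470, -142, 278.1), Station 101→Station 103 = (-90, 27, 46.7).
Normal n = (Station 101→Station 102) × (Station 101→Station 103) = (-14140.1, -3080, -25470).
So ∂z/∂E = −n_x/n_z = −0.55516686 and ∂z/∂N = −n_y/n_z = −0.12092658.
Intercept c from Station 101: 350.7 + 308079.86 + 669727.20 = 978157.75.
At (554257, 5538474): z_contact = −307705.1 − 669748.7 + 978157.75 = 703.9 m.
Depth below ground = 741 − 703.9 = 37 m.

37 m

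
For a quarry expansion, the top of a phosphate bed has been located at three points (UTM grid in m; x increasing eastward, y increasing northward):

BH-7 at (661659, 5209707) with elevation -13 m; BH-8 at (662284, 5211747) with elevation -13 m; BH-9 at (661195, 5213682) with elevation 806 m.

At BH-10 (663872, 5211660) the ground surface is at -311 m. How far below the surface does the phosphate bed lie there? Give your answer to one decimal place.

Two edge vectors: BH-7→BH-8 = (625, 2040, 0), BH-7→BH-9 = (-464, 3975, 819).
Normal n = (BH-7→BH-8) × (BH-7→BH-9) = (1670760, -511875, 3430935).
So ∂z/∂x = −n_x/n_z = −0.486969296 and ∂z/∂y = −n_y/n_z = 0.149194024.
Intercept c from BH-7: -13 + 322207.62 − 777257.15 = −455062.54.
At (663872, 5211660): z_contact = −323285.28 + 777548.53 − 455062.54 = -799.29 m.
Depth below ground = -311 − (-799.29) = 488.3 m.

488.3 m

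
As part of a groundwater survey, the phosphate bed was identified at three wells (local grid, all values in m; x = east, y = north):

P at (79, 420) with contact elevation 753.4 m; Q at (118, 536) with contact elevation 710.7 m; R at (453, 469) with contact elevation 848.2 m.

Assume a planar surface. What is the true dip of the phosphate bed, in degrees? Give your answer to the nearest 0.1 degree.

Let the plane be z = a·x + b·y + c.
Q−P: 39a + 116b = −42.7;  R−P: 374a + 49b = 94.8.
Solving gives a = 0.31561, b = −0.47421.
Gradient magnitude |∇z| = √(a² + b²) = √(0.09961 + 0.22488) = 0.56963.
True dip = arctan(0.56963) = 29.7°, dipping toward NNW (azimuth ≈ 326°).

29.7°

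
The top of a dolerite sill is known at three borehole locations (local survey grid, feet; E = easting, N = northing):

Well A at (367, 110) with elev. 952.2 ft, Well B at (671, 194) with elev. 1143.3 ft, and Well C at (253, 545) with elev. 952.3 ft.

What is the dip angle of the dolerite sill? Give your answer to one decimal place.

31.2°

Let the plane be z = a·E + b·N + c.
Well B−Well A: 304a + 84b = 191.1;  Well C−Well A: −114a + 435b = 0.1.
Solving gives a = 0.58611, b = 0.15383.
Gradient magnitude |∇z| = √(a² + b²) = √(0.34353 + 0.02366) = 0.60596.
True dip = arctan(0.60596) = 31.2°, dipping toward WSW (azimuth ≈ 255°).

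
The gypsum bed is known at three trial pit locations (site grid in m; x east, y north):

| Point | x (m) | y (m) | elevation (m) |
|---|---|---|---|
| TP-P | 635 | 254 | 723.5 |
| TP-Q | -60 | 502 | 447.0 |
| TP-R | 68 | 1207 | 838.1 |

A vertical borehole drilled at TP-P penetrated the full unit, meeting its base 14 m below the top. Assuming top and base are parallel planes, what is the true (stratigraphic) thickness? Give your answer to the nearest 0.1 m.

Let the plane be z = a·x + b·y + c.
TP-Q−TP-P: −695a + 248b = −276.5;  TP-R−TP-P: −567a + 953b = 114.6.
Solving gives a = 0.55955, b = 0.45316.
|∇z| = √(a²+b²) = 0.72003, so dip δ = arctan(0.72003) = 35.76°.
True thickness = vertical thickness × cos δ = 14 × cos 35.76° = 11.4 m.

11.4 m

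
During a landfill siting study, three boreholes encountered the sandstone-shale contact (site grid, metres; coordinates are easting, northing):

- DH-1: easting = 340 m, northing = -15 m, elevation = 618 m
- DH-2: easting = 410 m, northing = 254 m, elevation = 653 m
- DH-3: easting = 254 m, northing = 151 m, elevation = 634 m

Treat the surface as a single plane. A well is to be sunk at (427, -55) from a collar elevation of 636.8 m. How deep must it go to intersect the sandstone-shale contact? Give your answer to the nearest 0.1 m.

Let the plane be z = a·easting + b·northing + c.
DH-2−DH-1: 70a + 269b = 35;  DH-3−DH-1: −86a + 166b = 16.
Solving gives a = 0.04333, b = 0.11884.
Then c = 618 − a·340 − b·-15 = 605.05.
At (427, -55): z_contact = 18.50 − 6.54 + 605.05 = 617.02 m.
Depth below ground = 636.8 − 617.02 = 19.8 m.

19.8 m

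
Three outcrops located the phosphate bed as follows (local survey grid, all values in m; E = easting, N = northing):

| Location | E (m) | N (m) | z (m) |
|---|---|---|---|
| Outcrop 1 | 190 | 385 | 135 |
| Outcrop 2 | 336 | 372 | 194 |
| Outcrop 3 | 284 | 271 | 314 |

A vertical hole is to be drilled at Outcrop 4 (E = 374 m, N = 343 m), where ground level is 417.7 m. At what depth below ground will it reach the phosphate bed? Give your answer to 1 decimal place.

Two edge vectors: Outcrop 1→Outcrop 2 = (146, -13, 59), Outcrop 1→Outcrop 3 = (94, -114, 179).
Normal n = (Outcrop 1→Outcrop 2) × (Outcrop 1→Outcrop 3) = (4399, -20588, -15422).
So ∂z/∂E = −n_x/n_z = 0.28524 and ∂z/∂N = −n_y/n_z = −1.33498.
Intercept c from Outcrop 1: 135 − 54.20 + 513.97 = 594.77.
At (374, 343): z_contact = 106.68 − 457.90 + 594.77 = 243.55 m.
Depth below ground = 417.7 − 243.55 = 174.1 m.

174.1 m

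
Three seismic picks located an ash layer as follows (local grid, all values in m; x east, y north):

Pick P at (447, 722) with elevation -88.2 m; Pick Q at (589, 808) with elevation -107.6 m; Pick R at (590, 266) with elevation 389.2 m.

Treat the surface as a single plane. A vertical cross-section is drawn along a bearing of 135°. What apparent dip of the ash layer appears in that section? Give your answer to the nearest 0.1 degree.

Two edge vectors: Pick P→Pick Q = (142, 86, -19.4), Pick P→Pick R = (143, -456, 477.4).
Normal n = (Pick P→Pick Q) × (Pick P→Pick R) = (32210, -70565, -77050).
So ∂z/∂x = −n_x/n_z = 0.41804 and ∂z/∂y = −n_y/n_z = −0.91583.
Unit vector along 135° is (sin 135°, cos 135°) = (0.7071, -0.7071).
Slope in that direction = a·(0.7071) + b·(-0.7071) = 0.94319.
Apparent dip = arctan|0.94319| = 43.3° (true dip is 45.2°, so apparent ≤ true as expected).

43.3°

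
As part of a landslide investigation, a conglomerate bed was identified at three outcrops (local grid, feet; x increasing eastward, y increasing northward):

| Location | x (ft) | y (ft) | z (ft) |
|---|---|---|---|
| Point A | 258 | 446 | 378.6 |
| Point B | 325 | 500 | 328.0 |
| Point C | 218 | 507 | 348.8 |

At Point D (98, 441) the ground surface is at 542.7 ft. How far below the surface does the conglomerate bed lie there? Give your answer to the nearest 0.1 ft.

Two edge vectors: Point A→Point B = (67, 54, -50.6), Point A→Point C = (-40, 61, -29.8).
Normal n = (Point A→Point B) × (Point A→Point C) = (1477.4, 4020.6, 6247).
So ∂z/∂x = −n_x/n_z = −0.23650 and ∂z/∂y = −n_y/n_z = −0.64360.
Intercept c from Point A: 378.6 + 61.02 + 287.05 = 726.66.
At (98, 441): z_contact = −23.18 − 283.83 + 726.66 = 419.66 ft.
Depth below ground = 542.7 − 419.66 = 123.0 ft.

123.0 ft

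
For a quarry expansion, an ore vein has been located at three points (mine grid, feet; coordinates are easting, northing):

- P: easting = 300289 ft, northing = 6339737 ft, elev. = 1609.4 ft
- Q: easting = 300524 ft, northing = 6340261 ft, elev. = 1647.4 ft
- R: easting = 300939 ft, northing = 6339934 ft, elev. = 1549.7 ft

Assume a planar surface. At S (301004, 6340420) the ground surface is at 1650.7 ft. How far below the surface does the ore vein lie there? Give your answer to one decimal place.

Two edge vectors: P→Q = (235, 524, 38), P→R = (650, 197, -59.7).
Normal n = (P→Q) × (P→R) = (-38768.8, 38729.5, -294305).
So ∂z/∂easting = −n_x/n_z = −0.131730008 and ∂z/∂northing = −n_y/n_z = 0.131596473.
Intercept c from P: 1609.4 + 39557.07 − 834287.03 = −793120.56.
At (301004, 6340420): z_contact = −39651.26 + 834376.91 − 793120.56 = 1605.09 ft.
Depth below ground = 1650.7 − 1605.09 = 45.6 ft.

45.6 ft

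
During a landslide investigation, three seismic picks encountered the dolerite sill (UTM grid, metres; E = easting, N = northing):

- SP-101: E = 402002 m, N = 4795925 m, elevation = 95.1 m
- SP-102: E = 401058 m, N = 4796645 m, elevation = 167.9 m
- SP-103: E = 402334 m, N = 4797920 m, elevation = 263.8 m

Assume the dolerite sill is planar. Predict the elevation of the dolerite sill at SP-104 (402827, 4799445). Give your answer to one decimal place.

Two edge vectors: SP-101→SP-102 = (-944, 720, 72.8), SP-101→SP-103 = (332, 1995, 168.7).
Normal n = (SP-101→SP-102) × (SP-101→SP-103) = (-23772, 183422.4, -2122320).
So ∂z/∂E = −n_x/n_z = −0.011200950 and ∂z/∂N = −n_y/n_z = 0.086425421.
Intercept c from SP-101: 95.1 + 4502.80 − 414489.84 = −409891.93.
At (402827, 4799445): z = −4512.0 + 414794.1 − 409891.93 = 390.1 m.

390.1 m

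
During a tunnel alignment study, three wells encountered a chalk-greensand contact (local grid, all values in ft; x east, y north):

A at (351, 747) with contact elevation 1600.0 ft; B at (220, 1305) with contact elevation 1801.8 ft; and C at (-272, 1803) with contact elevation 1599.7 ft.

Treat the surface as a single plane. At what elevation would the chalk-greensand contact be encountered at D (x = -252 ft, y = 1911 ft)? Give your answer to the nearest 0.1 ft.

Two edge vectors: A→B = (-131, 558, 201.8), A→C = (-623, 1056, -0.3).
Normal n = (A→B) × (A→C) = (-213268.2, -125760.7, 209298).
So ∂z/∂x = −n_x/n_z = 1.018969 and ∂z/∂y = −n_y/n_z = 0.600869.
Intercept c from A: 1600 − 357.66 − 448.85 = 793.49.
At (-252, 1911): z = −256.8 + 1148.3 + 793.49 = 1685.0 ft.

1685.0 ft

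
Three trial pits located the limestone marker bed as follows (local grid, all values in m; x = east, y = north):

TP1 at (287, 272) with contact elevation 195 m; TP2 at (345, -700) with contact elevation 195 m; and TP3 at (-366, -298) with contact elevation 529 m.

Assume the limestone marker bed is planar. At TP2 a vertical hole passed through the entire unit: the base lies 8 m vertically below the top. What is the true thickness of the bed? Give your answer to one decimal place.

7.2 m

Let the plane be z = a·x + b·y + c.
TP2−TP1: 58a − 972b = 0;  TP3−TP1: −653a − 570b = 334.
Solving gives a = −0.48616, b = −0.02901.
|∇z| = √(a²+b²) = 0.48703, so dip δ = arctan(0.48703) = 25.97°.
True thickness = vertical thickness × cos δ = 8 × cos 25.97° = 7.2 m.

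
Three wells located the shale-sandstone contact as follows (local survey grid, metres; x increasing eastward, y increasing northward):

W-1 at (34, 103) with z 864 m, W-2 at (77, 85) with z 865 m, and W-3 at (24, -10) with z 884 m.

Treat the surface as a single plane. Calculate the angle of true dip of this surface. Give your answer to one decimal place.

10.2°

Two edge vectors: W-1→W-2 = (43, -18, 1), W-1→W-3 = (-10, -113, 20).
Normal n = (W-1→W-2) × (W-1→W-3) = (-247, -870, -5039).
So ∂z/∂x = −n_x/n_z = −0.04902 and ∂z/∂y = −n_y/n_z = −0.17265.
Gradient magnitude |∇z| = √(a² + b²) = √(0.00240 + 0.02981) = 0.17948.
True dip = arctan(0.17948) = 10.2°, dipping toward NNE (azimuth ≈ 016°).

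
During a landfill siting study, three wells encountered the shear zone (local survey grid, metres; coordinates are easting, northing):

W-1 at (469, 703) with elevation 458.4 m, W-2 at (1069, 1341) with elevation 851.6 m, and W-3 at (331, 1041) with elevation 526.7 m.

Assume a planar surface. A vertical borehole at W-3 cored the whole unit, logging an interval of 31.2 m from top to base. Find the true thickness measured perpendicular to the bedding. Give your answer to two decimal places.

28.46 m

Let the plane be z = a·easting + b·northing + c.
W-2−W-1: 600a + 638b = 393.2;  W-3−W-1: −138a + 338b = 68.3.
Solving gives a = 0.30713, b = 0.32747.
|∇z| = √(a²+b²) = 0.44896, so dip δ = arctan(0.44896) = 24.18°.
True thickness = vertical thickness × cos δ = 31.2 × cos 24.18° = 28.46 m.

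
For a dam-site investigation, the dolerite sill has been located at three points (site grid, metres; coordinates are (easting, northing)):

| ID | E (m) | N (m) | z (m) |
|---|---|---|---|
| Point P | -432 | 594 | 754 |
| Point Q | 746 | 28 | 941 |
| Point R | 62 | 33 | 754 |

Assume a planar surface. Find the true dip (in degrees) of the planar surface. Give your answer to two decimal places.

20.13°

Let the plane be z = a·E + b·N + c.
Point Q−Point P: 1178a − 566b = 187;  Point R−Point P: 494a − 561b = 0.
Solving gives a = 0.27516, b = 0.24230.
Gradient magnitude |∇z| = √(a² + b²) = √(0.07571 + 0.05871) = 0.36664.
True dip = arctan(0.36664) = 20.13°, dipping toward SW (azimuth ≈ 229°).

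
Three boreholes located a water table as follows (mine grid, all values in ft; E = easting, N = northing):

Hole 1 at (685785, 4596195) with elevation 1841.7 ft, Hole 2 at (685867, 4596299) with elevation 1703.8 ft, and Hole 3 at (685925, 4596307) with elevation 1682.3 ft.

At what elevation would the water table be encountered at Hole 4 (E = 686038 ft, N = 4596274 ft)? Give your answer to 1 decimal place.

Two edge vectors: Hole 1→Hole 2 = (82, 104, -137.9), Hole 1→Hole 3 = (140, 112, -159.4).
Normal n = (Hole 1→Hole 2) × (Hole 1→Hole 3) = (-1132.8, -6235.2, -5376).
So ∂z/∂E = −n_x/n_z = −0.210714286 and ∂z/∂N = −n_y/n_z = −1.159821429.
Intercept c from Hole 1: 1841.7 + 144504.70 + 5330765.45 = 5477111.85.
At (686038, 4596274): z = −144558.0 − 5330857.1 + 5477111.85 = 1696.8 ft.

1696.8 ft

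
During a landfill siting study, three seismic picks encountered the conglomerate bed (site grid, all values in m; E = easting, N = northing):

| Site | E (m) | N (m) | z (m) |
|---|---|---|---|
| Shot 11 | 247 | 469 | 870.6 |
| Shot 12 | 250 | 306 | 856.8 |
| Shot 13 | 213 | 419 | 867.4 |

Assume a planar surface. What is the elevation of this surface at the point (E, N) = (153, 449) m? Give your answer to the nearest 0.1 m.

871.7 m

Let the plane be z = a·E + b·N + c.
Shot 12−Shot 11: 3a − 163b = −13.8;  Shot 13−Shot 11: −34a − 50b = −3.2.
Solving gives a = −0.02959, b = 0.08412.
Then c = 870.6 − a·247 − b·469 = 838.46.
At (153, 449): z = −4.5 + 37.8 + 838.46 = 871.7 m.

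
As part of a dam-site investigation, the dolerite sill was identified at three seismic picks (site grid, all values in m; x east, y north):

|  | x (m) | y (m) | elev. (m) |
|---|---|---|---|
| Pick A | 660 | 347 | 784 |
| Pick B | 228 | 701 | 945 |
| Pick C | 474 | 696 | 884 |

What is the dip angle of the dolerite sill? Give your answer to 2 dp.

Two edge vectors: Pick A→Pick B = (-432, 354, 161), Pick A→Pick C = (-186, 349, 100).
Normal n = (Pick A→Pick B) × (Pick A→Pick C) = (-20789, 13254, -84924).
So ∂z/∂x = −n_x/n_z = −0.24480 and ∂z/∂y = −n_y/n_z = 0.15607.
Gradient magnitude |∇z| = √(a² + b²) = √(0.05992 + 0.02436) = 0.29031.
True dip = arctan(0.29031) = 16.19°, dipping toward ESE (azimuth ≈ 123°).

16.19°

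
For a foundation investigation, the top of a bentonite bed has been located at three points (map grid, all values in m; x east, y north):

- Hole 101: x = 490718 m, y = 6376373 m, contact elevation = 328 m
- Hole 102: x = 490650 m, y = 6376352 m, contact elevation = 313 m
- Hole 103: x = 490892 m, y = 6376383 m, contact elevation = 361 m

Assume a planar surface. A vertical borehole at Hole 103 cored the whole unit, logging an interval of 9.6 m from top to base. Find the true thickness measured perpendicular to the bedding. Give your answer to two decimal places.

Let the plane be z = a·x + b·y + c.
Hole 102−Hole 101: −68a − 21b = −15;  Hole 103−Hole 101: 174a + 10b = 33.
Solving gives a = 0.18258, b = 0.12307.
|∇z| = √(a²+b²) = 0.22019, so dip δ = arctan(0.22019) = 12.42°.
True thickness = vertical thickness × cos δ = 9.6 × cos 12.42° = 9.38 m.

9.38 m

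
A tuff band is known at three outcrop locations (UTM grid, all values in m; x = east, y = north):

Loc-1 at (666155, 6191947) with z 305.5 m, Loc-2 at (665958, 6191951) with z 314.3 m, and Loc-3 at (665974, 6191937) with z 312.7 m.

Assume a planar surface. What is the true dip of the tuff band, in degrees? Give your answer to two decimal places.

4.46°

Two edge vectors: Loc-1→Loc-2 = (-197, 4, 8.8), Loc-1→Loc-3 = (-181, -10, 7.2).
Normal n = (Loc-1→Loc-2) × (Loc-1→Loc-3) = (116.8, -174.4, 2694).
So ∂z/∂x = −n_x/n_z = −0.04336 and ∂z/∂y = −n_y/n_z = 0.06474.
Gradient magnitude |∇z| = √(a² + b²) = √(0.00188 + 0.00419) = 0.07791.
True dip = arctan(0.07791) = 4.46°, dipping toward SE (azimuth ≈ 146°).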